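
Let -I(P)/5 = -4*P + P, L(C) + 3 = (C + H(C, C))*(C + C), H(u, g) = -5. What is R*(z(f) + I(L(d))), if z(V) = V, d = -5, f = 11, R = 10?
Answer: 14660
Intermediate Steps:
L(C) = -3 + 2*C*(-5 + C) (L(C) = -3 + (C - 5)*(C + C) = -3 + (-5 + C)*(2*C) = -3 + 2*C*(-5 + C))
I(P) = 15*P (I(P) = -5*(-4*P + P) = -(-15)*P = 15*P)
R*(z(f) + I(L(d))) = 10*(11 + 15*(-3 - 10*(-5) + 2*(-5)²)) = 10*(11 + 15*(-3 + 50 + 2*25)) = 10*(11 + 15*(-3 + 50 + 50)) = 10*(11 + 15*97) = 10*(11 + 1455) = 10*1466 = 14660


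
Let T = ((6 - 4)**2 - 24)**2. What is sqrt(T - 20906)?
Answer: I*sqrt(20506) ≈ 143.2*I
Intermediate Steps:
T = 400 (T = (2**2 - 24)**2 = (4 - 24)**2 = (-20)**2 = 400)
sqrt(T - 20906) = sqrt(400 - 20906) = sqrt(-20506) = I*sqrt(20506)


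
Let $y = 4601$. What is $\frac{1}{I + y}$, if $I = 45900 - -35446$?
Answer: $\frac{1}{85947} \approx 1.1635 \cdot 10^{-5}$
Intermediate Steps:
$I = 81346$ ($I = 45900 + 35446 = 81346$)
$\frac{1}{I + y} = \frac{1}{81346 + 4601} = \frac{1}{85947}$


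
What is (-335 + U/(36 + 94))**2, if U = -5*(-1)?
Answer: 75846681/676 ≈ 1.1220e+5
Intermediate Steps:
U = 5
(-335 + U/(36 + 94))**2 = (-335 + 5/(36 + 94))**2 = (-335 + 5/130)**2 = (-335 + 5*(1/130))**2 = (-335 + 1/26)**2 = (-8709/26)**2 = 75846681/676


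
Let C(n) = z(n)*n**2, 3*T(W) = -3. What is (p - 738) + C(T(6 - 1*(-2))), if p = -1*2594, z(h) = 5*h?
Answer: -3337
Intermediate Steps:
T(W) = -1 (T(W) = (1/3)*(-3) = -1)
p = -2594
C(n) = 5*n**3 (C(n) = (5*n)*n**2 = 5*n**3)
(p - 738) + C(T(6 - 1*(-2))) = (-2594 - 738) + 5*(-1)**3 = -3332 + 5*(-1) = -3332 - 5 = -3337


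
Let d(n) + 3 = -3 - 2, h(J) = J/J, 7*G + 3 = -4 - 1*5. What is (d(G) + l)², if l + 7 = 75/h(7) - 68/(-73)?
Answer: 19784704/5329 ≈ 3712.6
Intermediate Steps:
G = -12/7 (G = -3/7 + (-4 - 1*5)/7 = -3/7 + (-4 - 5)/7 = -3/7 + (⅐)*(-9) = -3/7 - 9/7 = -12/7 ≈ -1.7143)
h(J) = 1
d(n) = -8 (d(n) = -3 + (-3 - 2) = -3 - 5 = -8)
l = 5032/73 (l = -7 + (75/1 - 68/(-73)) = -7 + (75*1 - 68*(-1/73)) = -7 + (75 + 68/73) = -7 + 5543/73 = 5032/73 ≈ 68.932)
(d(G) + l)² = (-8 + 5032/73)² = (4448/73)² = 19784704/5329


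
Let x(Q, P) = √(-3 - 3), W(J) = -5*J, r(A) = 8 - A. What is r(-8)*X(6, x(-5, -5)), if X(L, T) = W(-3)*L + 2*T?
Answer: 1440 + 32*I*√6 ≈ 1440.0 + 78.384*I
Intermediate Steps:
x(Q, P) = I*√6 (x(Q, P) = √(-6) = I*√6)
X(L, T) = 2*T + 15*L (X(L, T) = (-5*(-3))*L + 2*T = 15*L + 2*T = 2*T + 15*L)
r(-8)*X(6, x(-5, -5)) = (8 - 1*(-8))*(2*(I*√6) + 15*6) = (8 + 8)*(2*I*√6 + 90) = 16*(90 + 2*I*√6) = 1440 + 32*I*√6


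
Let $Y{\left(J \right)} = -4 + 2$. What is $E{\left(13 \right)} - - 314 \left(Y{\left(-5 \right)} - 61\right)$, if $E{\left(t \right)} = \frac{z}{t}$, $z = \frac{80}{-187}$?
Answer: $- \frac{48090122}{2431} \approx -19782.0$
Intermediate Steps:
$Y{\left(J \right)} = -2$
$z = - \frac{80}{187}$ ($z = 80 \left(- \frac{1}{187}\right) = - \frac{80}{187} \approx -0.42781$)
$E{\left(t \right)} = - \frac{80}{187 t}$
$E{\left(13 \right)} - - 314 \left(Y{\left(-5 \right)} - 61\right) = - \frac{80}{187 \cdot 13} - - 314 \left(-2 - 61\right) = \left(- \frac{80}{187}\right) \frac{1}{13} - \left(-314\right) \left(-63\right) = - \frac{80}{2431} - 19782 = - \frac{48090122}{2431}$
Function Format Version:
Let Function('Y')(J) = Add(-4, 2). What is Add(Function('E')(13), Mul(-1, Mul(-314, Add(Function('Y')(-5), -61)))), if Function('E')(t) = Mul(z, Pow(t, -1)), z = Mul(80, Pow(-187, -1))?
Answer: Rational(-48090122, 2431) ≈ -19782.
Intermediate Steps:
Function('Y')(J) = -2
z = Rational(-80, 187) (z = Mul(80, Rational(-1, 187)) = Rational(-80, 187) ≈ -0.42781)
Function('E')(t) = Mul(Rational(-80, 187), Pow(t, -1))
Add(Function('E')(13), Mul(-1, Mul(-314, Add(Function('Y')(-5), -61)))) = Add(Mul(Rational(-80, 187), Pow(13, -1)), Mul(-1, Mul(-314, Add(-2, -61)))) = Add(Mul(Rational(-80, 187), Rational(1, 13)), Mul(-1, Mul(-314, -63))) = Add(Rational(-80, 2431), Mul(-1, 19782)) = Add(Rational(-80, 2431), -19782) = Rational(-48090122, 2431)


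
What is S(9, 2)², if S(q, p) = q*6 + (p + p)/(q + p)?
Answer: 357604/121 ≈ 2955.4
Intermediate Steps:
S(q, p) = 6*q + 2*p/(p + q) (S(q, p) = 6*q + (2*p)/(p + q) = 6*q + 2*p/(p + q))
S(9, 2)² = (2*(2 + 3*9² + 3*2*9)/(2 + 9))² = (2*(2 + 3*81 + 54)/11)² = (2*(1/11)*(2 + 243 + 54))² = (2*(1/11)*299)² = (598/11)² = 357604/121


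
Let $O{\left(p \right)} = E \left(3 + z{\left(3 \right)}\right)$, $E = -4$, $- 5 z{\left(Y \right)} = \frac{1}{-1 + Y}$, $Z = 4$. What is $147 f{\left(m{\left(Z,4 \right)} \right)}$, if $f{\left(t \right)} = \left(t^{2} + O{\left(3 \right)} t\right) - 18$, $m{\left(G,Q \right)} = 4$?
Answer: $- \frac{35574}{5} \approx -7114.8$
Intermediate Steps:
$z{\left(Y \right)} = - \frac{1}{5 \left(-1 + Y\right)}$
$O{\left(p \right)} = - \frac{58}{5}$ ($O{\left(p \right)} = - 4 \left(3 - \frac{1}{-5 + 5 \cdot 3}\right) = - 4 \left(3 - \frac{1}{-5 + 15}\right) = - 4 \left(3 - \frac{1}{10}\right) = \left(-4\right) \frac{29}{10} = - \frac{58}{5}$)
$f{\left(t \right)} = -18 + t^{2} - \frac{58 t}{5}$ ($f{\left(t \right)} = \left(t^{2} - \frac{58 t}{5}\right) - 18 = -18 + t^{2} - \frac{58 t}{5}$)
$147 f{\left(m{\left(Z,4 \right)} \right)} = 147 \left(-18 + 4^{2} - \frac{232}{5}\right) = 147 \left(-18 + 16 - \frac{232}{5}\right) = 147 \left(- \frac{242}{5}\right) = - \frac{35574}{5}$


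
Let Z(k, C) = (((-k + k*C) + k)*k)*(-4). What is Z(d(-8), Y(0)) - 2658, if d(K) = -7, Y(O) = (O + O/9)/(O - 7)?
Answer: -2658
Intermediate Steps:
Y(O) = 10*O/(9*(-7 + O)) (Y(O) = (O + O*(⅑))/(-7 + O) = (O + O/9)/(-7 + O) = (10*O/9)/(-7 + O) = 10*O/(9*(-7 + O)))
Z(k, C) = -4*C*k² (Z(k, C) = (((-k + C*k) + k)*k)*(-4) = ((C*k)*k)*(-4) = (C*k²)*(-4) = -4*C*k²)
Z(d(-8), Y(0)) - 2658 = -4*(10/9)*0/(-7 + 0)*(-7)² - 2658 = -4*(10/9)*0/(-7)*49 - 2658 = -4*(10/9)*0*(-⅐)*49 - 2658 = -4*0*49 - 2658 = 0 - 2658 = -2658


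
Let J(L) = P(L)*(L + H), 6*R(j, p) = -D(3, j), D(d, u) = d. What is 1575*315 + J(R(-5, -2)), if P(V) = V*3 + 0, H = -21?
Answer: 1984629/4 ≈ 4.9616e+5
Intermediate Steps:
P(V) = 3*V (P(V) = 3*V + 0 = 3*V)
R(j, p) = -1/2 (R(j, p) = (-1*3)/6 = (1/6)*(-3) = -1/2)
J(L) = 3*L*(-21 + L) (J(L) = (3*L)*(L - 21) = (3*L)*(-21 + L) = 3*L*(-21 + L))
1575*315 + J(R(-5, -2)) = 1575*315 + 3*(-1/2)*(-21 - 1/2) = 496125 + 3*(-1/2)*(-43/2) = 496125 + 129/4 = 1984629/4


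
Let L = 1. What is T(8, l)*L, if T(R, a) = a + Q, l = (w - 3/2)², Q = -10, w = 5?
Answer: 9/4 ≈ 2.2500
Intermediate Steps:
l = 49/4 (l = (5 - 3/2)² = (7/2)² = 49/4 ≈ 12.250)
T(R, a) = -10 + a (T(R, a) = a - 10 = -10 + a)
T(8, l)*L = (-10 + 49/4)*1 = (9/4)*1 = 9/4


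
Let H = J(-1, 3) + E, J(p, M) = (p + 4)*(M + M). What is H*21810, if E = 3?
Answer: 458010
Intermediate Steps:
J(p, M) = 2*M*(4 + p) (J(p, M) = (4 + p)*(2*M) = 2*M*(4 + p))
H = 21 (H = 2*3*(4 - 1) + 3 = 2*3*3 + 3 = 18 + 3 = 21)
H*21810 = 21*21810 = 458010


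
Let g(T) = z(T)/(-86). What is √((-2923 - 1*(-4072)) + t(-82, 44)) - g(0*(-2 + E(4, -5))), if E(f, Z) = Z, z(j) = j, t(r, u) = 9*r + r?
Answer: √329 ≈ 18.138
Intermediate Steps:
t(r, u) = 10*r
g(T) = -T/86 (g(T) = T/(-86) = T*(-1/86) = -T/86)
√((-2923 - 1*(-4072)) + t(-82, 44)) - g(0*(-2 + E(4, -5))) = √((-2923 - 1*(-4072)) + 10*(-82)) - (-1)*0*(-2 - 5)/86 = √((-2923 + 4072) - 820) - (-1)*0*(-7)/86 = √(1149 - 820) - (-1)*0/86 = √329 - 1*0 = √329 + 0 = √329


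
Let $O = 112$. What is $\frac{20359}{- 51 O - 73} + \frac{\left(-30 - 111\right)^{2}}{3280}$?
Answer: $\frac{9646813}{3794960} \approx 2.542$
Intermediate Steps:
$\frac{20359}{- 51 O - 73} + \frac{\left(-30 - 111\right)^{2}}{3280} = \frac{20359}{\left(-51\right) 112 - 73} + \frac{\left(-30 - 111\right)^{2}}{3280} = \frac{20359}{-5712 - 73} + \left(-141\right)^{2} \cdot \frac{1}{3280} = \frac{20359}{-5785} + 19881 \cdot \frac{1}{3280} = 20359 \left(- \frac{1}{5785}\right) + \frac{19881}{3280} = - \frac{20359}{5785} + \frac{19881}{3280} = \frac{9646813}{3794960}$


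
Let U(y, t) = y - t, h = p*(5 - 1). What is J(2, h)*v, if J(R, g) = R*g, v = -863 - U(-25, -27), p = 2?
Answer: -13840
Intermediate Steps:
h = 8 (h = 2*(5 - 1) = 2*4 = 8)
v = -865 (v = -863 - (-25 - 1*(-27)) = -863 - (-25 + 27) = -863 - 1*2 = -863 - 2 = -865)
J(2, h)*v = (2*8)*(-865) = 16*(-865) = -13840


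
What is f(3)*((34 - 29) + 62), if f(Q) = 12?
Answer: 804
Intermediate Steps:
f(3)*((34 - 29) + 62) = 12*((34 - 29) + 62) = 12*(5 + 62) = 12*67 = 804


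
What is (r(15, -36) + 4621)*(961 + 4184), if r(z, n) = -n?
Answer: 23960265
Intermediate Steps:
(r(15, -36) + 4621)*(961 + 4184) = (-1*(-36) + 4621)*(961 + 4184) = (36 + 4621)*5145 = 4657*5145 = 23960265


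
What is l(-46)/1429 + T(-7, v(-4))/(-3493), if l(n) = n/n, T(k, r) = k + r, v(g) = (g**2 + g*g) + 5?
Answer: -39377/4991497 ≈ -0.0078888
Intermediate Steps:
v(g) = 5 + 2*g**2 (v(g) = (g**2 + g**2) + 5 = 2*g**2 + 5 = 5 + 2*g**2)
l(n) = 1
l(-46)/1429 + T(-7, v(-4))/(-3493) = 1/1429 + (-7 + (5 + 2*(-4)**2))/(-3493) = 1*(1/1429) + (-7 + (5 + 2*16))*(-1/3493) = 1/1429 + (-7 + (5 + 32))*(-1/3493) = 1/1429 + (-7 + 37)*(-1/3493) = 1/1429 + 30*(-1/3493) = 1/1429 - 30/3493 = -39377/4991497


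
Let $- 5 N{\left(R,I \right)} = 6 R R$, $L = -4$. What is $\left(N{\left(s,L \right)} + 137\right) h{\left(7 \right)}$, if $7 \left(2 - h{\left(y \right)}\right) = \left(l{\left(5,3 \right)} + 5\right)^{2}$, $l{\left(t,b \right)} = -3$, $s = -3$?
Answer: $\frac{1262}{7} \approx 180.29$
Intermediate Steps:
$N{\left(R,I \right)} = - \frac{6 R^{2}}{5}$ ($N{\left(R,I \right)} = - \frac{6 R R}{5} = - \frac{6 R^{2}}{5}$)
$h{\left(y \right)} = \frac{10}{7}$ ($h{\left(y \right)} = 2 - \frac{\left(-3 + 5\right)^{2}}{7} = 2 - \frac{2^{2}}{7} = 2 - \frac{4}{7} = \frac{10}{7}$)
$\left(N{\left(s,L \right)} + 137\right) h{\left(7 \right)} = \left(- \frac{6 \left(-3\right)^{2}}{5} + 137\right) \frac{10}{7} = \left(\left(- \frac{6}{5}\right) 9 + 137\right) \frac{10}{7} = \left(- \frac{54}{5} + 137\right) \frac{10}{7} = \frac{631}{5} \cdot \frac{10}{7} = \frac{1262}{7}$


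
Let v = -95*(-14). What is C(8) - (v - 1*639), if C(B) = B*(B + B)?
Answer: -563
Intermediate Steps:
v = 1330
C(B) = 2*B² (C(B) = B*(2*B) = 2*B²)
C(8) - (v - 1*639) = 2*8² - (1330 - 1*639) = 2*64 - (1330 - 639) = 128 - 1*691 = 128 - 691 = -563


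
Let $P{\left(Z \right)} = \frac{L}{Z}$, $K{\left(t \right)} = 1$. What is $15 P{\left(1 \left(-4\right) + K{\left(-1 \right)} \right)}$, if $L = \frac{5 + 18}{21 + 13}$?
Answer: $- \frac{115}{34} \approx -3.3824$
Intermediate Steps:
$L = \frac{23}{34} \approx 0.67647$
$P{\left(Z \right)} = \frac{23}{34 Z}$
$15 P{\left(1 \left(-4\right) + K{\left(-1 \right)} \right)} = 15 \frac{23}{34 \left(1 \left(-4\right) + 1\right)} = 15 \frac{23}{34 \left(-4 + 1\right)} = 15 \frac{23}{34 \left(-3\right)} = 15 \cdot \frac{23}{34} \left(- \frac{1}{3}\right) = 15 \left(- \frac{23}{102}\right) = - \frac{115}{34}$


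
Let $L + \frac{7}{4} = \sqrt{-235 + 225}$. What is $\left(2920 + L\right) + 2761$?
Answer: $\frac{22717}{4} + i \sqrt{10} \approx 5679.3 + 3.1623 i$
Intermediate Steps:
$L = - \frac{7}{4} + i \sqrt{10}$ ($L = - \frac{7}{4} + \sqrt{-235 + 225} = - \frac{7}{4} + \sqrt{-10} = - \frac{7}{4} + i \sqrt{10} \approx -1.75 + 3.1623 i$)
$\left(2920 + L\right) + 2761 = \left(2920 - \left(\frac{7}{4} - i \sqrt{10}\right)\right) + 2761 = \left(\frac{11673}{4} + i \sqrt{10}\right) + 2761 = \frac{22717}{4} + i \sqrt{10}$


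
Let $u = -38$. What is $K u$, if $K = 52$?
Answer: $-1976$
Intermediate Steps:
$K u = 52 \left(-38\right) = -1976$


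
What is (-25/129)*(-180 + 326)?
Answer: -3650/129 ≈ -28.295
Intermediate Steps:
(-25/129)*(-180 + 326) = -25*1/129*146 = -25/129*146 = -3650/129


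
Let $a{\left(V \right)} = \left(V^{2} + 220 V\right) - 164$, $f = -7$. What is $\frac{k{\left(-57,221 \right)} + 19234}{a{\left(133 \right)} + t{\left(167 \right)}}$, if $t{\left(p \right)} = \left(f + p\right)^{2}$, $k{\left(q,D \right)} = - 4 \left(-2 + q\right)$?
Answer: $\frac{3894}{14477} \approx 0.26898$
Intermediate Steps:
$k{\left(q,D \right)} = 8 - 4 q$
$a{\left(V \right)} = -164 + V^{2} + 220 V$
$t{\left(p \right)} = \left(-7 + p\right)^{2}$
$\frac{k{\left(-57,221 \right)} + 19234}{a{\left(133 \right)} + t{\left(167 \right)}} = \frac{\left(8 - -228\right) + 19234}{\left(-164 + 133^{2} + 220 \cdot 133\right) + \left(-7 + 167\right)^{2}} = \frac{\left(8 + 228\right) + 19234}{\left(-164 + 17689 + 29260\right) + 160^{2}} = \frac{236 + 19234}{46785 + 25600} = \frac{19470}{72385} = 19470 \cdot \frac{1}{72385} = \frac{3894}{14477}$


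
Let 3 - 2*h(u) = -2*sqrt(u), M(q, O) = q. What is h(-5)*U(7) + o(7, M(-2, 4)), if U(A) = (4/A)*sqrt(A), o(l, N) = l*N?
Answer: -14 + 6*sqrt(7)/7 + 4*I*sqrt(35)/7 ≈ -11.732 + 3.3806*I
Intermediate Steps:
h(u) = 3/2 + sqrt(u) (h(u) = 3/2 - (-1)*sqrt(u) = 3/2 + sqrt(u))
o(l, N) = N*l
U(A) = 4/sqrt(A)
h(-5)*U(7) + o(7, M(-2, 4)) = (3/2 + sqrt(-5))*(4/sqrt(7)) - 2*7 = (3/2 + I*sqrt(5))*(4*(sqrt(7)/7)) - 14 = (3/2 + I*sqrt(5))*(4*sqrt(7)/7) - 14 = 4*sqrt(7)*(3/2 + I*sqrt(5))/7 - 14 = -14 + 4*sqrt(7)*(3/2 + I*sqrt(5))/7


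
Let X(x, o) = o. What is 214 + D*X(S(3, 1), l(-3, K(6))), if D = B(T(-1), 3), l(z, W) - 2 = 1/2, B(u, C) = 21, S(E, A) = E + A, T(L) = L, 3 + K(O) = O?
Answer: 533/2 ≈ 266.50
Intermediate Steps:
K(O) = -3 + O
S(E, A) = A + E
l(z, W) = 5/2 (l(z, W) = 2 + 1/2 = 2 + 1*(½) = 2 + ½ = 5/2)
D = 21
214 + D*X(S(3, 1), l(-3, K(6))) = 214 + 21*(5/2) = 214 + 105/2 = 533/2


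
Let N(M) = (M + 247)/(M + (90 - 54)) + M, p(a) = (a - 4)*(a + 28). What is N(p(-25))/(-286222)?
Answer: 4597/14597322 ≈ 0.00031492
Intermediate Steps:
p(a) = (-4 + a)*(28 + a)
N(M) = M + (247 + M)/(36 + M) (N(M) = (247 + M)/(M + 36) + M = (247 + M)/(36 + M) + M = M + (247 + M)/(36 + M))
N(p(-25))/(-286222) = ((247 + (-112 + (-25)² + 24*(-25))² + 37*(-112 + (-25)² + 24*(-25)))/(36 + (-112 + (-25)² + 24*(-25))))/(-286222) = ((247 + (-112 + 625 - 600)² + 37*(-112 + 625 - 600))/(36 + (-112 + 625 - 600)))*(-1/286222) = ((247 + (-87)² + 37*(-87))/(36 - 87))*(-1/286222) = ((247 + 7569 - 3219)/(-51))*(-1/286222) = -1/51*4597*(-1/286222) = -4597/51*(-1/286222) = 4597/14597322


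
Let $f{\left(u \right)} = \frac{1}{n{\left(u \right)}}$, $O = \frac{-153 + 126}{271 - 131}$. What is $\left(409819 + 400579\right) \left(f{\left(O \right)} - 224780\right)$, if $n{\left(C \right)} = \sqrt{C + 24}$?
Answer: $-182161262440 + \frac{1620796 \sqrt{116655}}{3333} \approx -1.8216 \cdot 10^{11}$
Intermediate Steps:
$n{\left(C \right)} = \sqrt{24 + C}$
$O = - \frac{27}{140} \approx -0.19286$
$f{\left(u \right)} = \frac{1}{\sqrt{24 + u}}$
$\left(409819 + 400579\right) \left(f{\left(O \right)} - 224780\right) = \left(409819 + 400579\right) \left(\frac{1}{\sqrt{24 - \frac{27}{140}}} - 224780\right) = 810398 \left(\frac{1}{\sqrt{\frac{3333}{140}}} - 224780\right) = 810398 \left(\frac{2 \sqrt{116655}}{3333} - 224780\right) = 810398 \left(-224780 + \frac{2 \sqrt{116655}}{3333}\right) = -182161262440 + \frac{1620796 \sqrt{116655}}{3333}$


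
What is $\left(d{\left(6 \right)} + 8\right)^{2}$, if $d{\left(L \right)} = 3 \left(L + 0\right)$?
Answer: $676$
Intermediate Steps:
$d{\left(L \right)} = 3 L$
$\left(d{\left(6 \right)} + 8\right)^{2} = \left(3 \cdot 6 + 8\right)^{2} = \left(18 + 8\right)^{2} = 26^{2} = 676$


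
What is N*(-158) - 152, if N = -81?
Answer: 12646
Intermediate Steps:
N*(-158) - 152 = -81*(-158) - 152 = 12798 - 152 = 12646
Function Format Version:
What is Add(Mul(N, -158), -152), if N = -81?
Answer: 12646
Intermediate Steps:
Add(Mul(N, -158), -152) = Add(Mul(-81, -158), -152) = Add(12798, -152) = 12646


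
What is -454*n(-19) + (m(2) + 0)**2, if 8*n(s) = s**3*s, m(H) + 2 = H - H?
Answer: -29582851/4 ≈ -7.3957e+6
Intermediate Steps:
m(H) = -2 (m(H) = -2 + (H - H) = -2 + 0 = -2)
n(s) = s**4/8 (n(s) = (s**3*s)/8 = s**4/8)
-454*n(-19) + (m(2) + 0)**2 = -227*(-19)**4/4 + (-2 + 0)**2 = -227*130321/4 + (-2)**2 = -454*130321/8 + 4 = -29582867/4 + 4 = -29582851/4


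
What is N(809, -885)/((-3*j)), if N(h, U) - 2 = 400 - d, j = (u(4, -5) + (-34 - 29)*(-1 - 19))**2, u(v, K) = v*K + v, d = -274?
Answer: -169/1160652 ≈ -0.00014561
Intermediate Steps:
u(v, K) = v + K*v (u(v, K) = K*v + v = v + K*v)
j = 1547536 (j = (4*(1 - 5) + (-34 - 29)*(-1 - 19))**2 = (4*(-4) - 63*(-20))**2 = (-16 + 1260)**2 = 1244**2 = 1547536)
N(h, U) = 676 (N(h, U) = 2 + (400 - 1*(-274)) = 2 + (400 + 274) = 2 + 674 = 676)
N(809, -885)/((-3*j)) = 676/((-3*1547536)) = 676/(-4642608) = 676*(-1/4642608) = -169/1160652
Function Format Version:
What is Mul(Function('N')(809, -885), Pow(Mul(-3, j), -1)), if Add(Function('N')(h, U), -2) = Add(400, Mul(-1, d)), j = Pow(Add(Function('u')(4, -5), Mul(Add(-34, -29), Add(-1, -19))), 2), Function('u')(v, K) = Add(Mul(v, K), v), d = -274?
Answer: Rational(-169, 1160652) ≈ -0.00014561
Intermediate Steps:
Function('u')(v, K) = Add(v, Mul(K, v)) (Function('u')(v, K) = Add(Mul(K, v), v) = Add(v, Mul(K, v)))
j = 1547536 (j = Pow(Add(Mul(4, Add(1, -5)), Mul(Add(-34, -29), Add(-1, -19))), 2) = Pow(Add(Mul(4, -4), Mul(-63, -20)), 2) = Pow(Add(-16, 1260), 2) = Pow(1244, 2) = 1547536)
Function('N')(h, U) = 676 (Function('N')(h, U) = Add(2, Add(400, Mul(-1, -274))) = Add(2, Add(400, 274)) = Add(2, 674) = 676)
Mul(Function('N')(809, -885), Pow(Mul(-3, j), -1)) = Mul(676, Pow(Mul(-3, 1547536), -1)) = Mul(676, Pow(-4642608, -1)) = Mul(676, Rational(-1, 4642608)) = Rational(-169, 1160652)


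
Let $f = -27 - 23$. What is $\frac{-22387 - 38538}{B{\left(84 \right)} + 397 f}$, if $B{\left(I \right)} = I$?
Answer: $\frac{60925}{19766} \approx 3.0823$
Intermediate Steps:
$f = -50$ ($f = -27 - 23 = -50$)
$\frac{-22387 - 38538}{B{\left(84 \right)} + 397 f} = \frac{-22387 - 38538}{84 + 397 \left(-50\right)} = - \frac{60925}{84 - 19850} = - \frac{60925}{-19766} = \left(-60925\right) \left(- \frac{1}{19766}\right) = \frac{60925}{19766}$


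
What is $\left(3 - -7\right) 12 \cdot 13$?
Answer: $1560$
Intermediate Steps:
$\left(3 - -7\right) 12 \cdot 13 = \left(3 + 7\right) 12 \cdot 13 = 10 \cdot 12 \cdot 13 = 120 \cdot 13 = 1560$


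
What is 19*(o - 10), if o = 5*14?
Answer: 1140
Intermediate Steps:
o = 70
19*(o - 10) = 19*(70 - 10) = 19*60 = 1140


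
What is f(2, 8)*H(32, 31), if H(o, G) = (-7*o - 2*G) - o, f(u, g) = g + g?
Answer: -5088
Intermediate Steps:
f(u, g) = 2*g
H(o, G) = -8*o - 2*G
f(2, 8)*H(32, 31) = (2*8)*(-8*32 - 2*31) = 16*(-256 - 62) = 16*(-318) = -5088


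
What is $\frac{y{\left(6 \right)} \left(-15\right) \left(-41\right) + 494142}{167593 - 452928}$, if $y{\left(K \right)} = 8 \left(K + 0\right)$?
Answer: $- \frac{523662}{285335} \approx -1.8353$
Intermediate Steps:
$y{\left(K \right)} = 8 K$
$\frac{y{\left(6 \right)} \left(-15\right) \left(-41\right) + 494142}{167593 - 452928} = \frac{8 \cdot 6 \left(-15\right) \left(-41\right) + 494142}{167593 - 452928} = \frac{48 \left(-15\right) \left(-41\right) + 494142}{-285335} = \left(\left(-720\right) \left(-41\right) + 494142\right) \left(- \frac{1}{285335}\right) = \left(29520 + 494142\right) \left(- \frac{1}{285335}\right) = 523662 \left(- \frac{1}{285335}\right) = - \frac{523662}{285335}$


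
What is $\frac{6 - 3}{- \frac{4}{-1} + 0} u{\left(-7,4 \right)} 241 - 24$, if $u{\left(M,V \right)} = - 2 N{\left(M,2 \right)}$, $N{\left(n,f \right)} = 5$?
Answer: $- \frac{3663}{2} \approx -1831.5$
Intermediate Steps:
$u{\left(M,V \right)} = -10$ ($u{\left(M,V \right)} = \left(-2\right) 5 = -10$)
$\frac{6 - 3}{- \frac{4}{-1} + 0} u{\left(-7,4 \right)} 241 - 24 = \frac{6 - 3}{- \frac{4}{-1} + 0} \left(-10\right) 241 - 24 = \frac{3}{\left(-4\right) \left(-1\right) + 0} \left(-10\right) 241 - 24 = \frac{3}{4 + 0} \left(-10\right) 241 - 24 = \frac{3}{4} \left(-10\right) 241 - 24 = \left(- \frac{15}{2}\right) 241 - 24 = - \frac{3615}{2} - 24 = - \frac{3663}{2}$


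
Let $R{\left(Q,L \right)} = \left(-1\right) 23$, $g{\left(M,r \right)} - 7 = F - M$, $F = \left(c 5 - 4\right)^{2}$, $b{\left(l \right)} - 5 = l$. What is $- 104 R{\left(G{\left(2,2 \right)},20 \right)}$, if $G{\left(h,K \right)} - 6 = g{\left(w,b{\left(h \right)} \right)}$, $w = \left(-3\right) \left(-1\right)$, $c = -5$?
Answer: $2392$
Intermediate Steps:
$w = 3$
$b{\left(l \right)} = 5 + l$
$F = 841$ ($F = \left(\left(-5\right) 5 - 4\right)^{2} = \left(-25 - 4\right)^{2} = \left(-29\right)^{2} = 841$)
$g{\left(M,r \right)} = 848 - M$ ($g{\left(M,r \right)} = 7 - \left(-841 + M\right) = 848 - M$)
$G{\left(h,K \right)} = 851$ ($G{\left(h,K \right)} = 6 + \left(848 - 3\right) = 6 + 845 = 851$)
$R{\left(Q,L \right)} = -23$
$- 104 R{\left(G{\left(2,2 \right)},20 \right)} = \left(-104\right) \left(-23\right) = 2392$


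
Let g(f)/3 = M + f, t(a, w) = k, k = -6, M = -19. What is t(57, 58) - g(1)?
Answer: 48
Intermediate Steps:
t(a, w) = -6
g(f) = -57 + 3*f (g(f) = 3*(-19 + f) = -57 + 3*f)
t(57, 58) - g(1) = -6 - (-57 + 3*1) = -6 - (-57 + 3) = -6 - 1*(-54) = -6 + 54 = 48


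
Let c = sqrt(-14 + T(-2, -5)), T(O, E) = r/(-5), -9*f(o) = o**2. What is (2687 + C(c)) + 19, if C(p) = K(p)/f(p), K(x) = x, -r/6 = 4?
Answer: 2706 + 9*I*sqrt(230)/46 ≈ 2706.0 + 2.9672*I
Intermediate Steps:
r = -24 (r = -6*4 = -24)
f(o) = -o**2/9
T(O, E) = 24/5 (T(O, E) = -24/(-5) = -24*(-1/5) = 24/5)
c = I*sqrt(230)/5 (c = sqrt(-14 + 24/5) = sqrt(-46/5) = I*sqrt(230)/5 ≈ 3.0331*I)
C(p) = -9/p (C(p) = p/((-p**2/9)) = p*(-9/p**2) = -9/p)
(2687 + C(c)) + 19 = (2687 - 9*(-I*sqrt(230)/46)) + 19 = (2687 - (-9)*I*sqrt(230)/46) + 19 = (2687 + 9*I*sqrt(230)/46) + 19 = 2706 + 9*I*sqrt(230)/46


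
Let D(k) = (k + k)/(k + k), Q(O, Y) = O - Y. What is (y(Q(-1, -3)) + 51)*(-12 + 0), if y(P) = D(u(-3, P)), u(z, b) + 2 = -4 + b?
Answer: -624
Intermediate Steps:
u(z, b) = -6 + b (u(z, b) = -2 + (-4 + b) = -6 + b)
D(k) = 1 (D(k) = (2*k)/((2*k)) = (2*k)*(1/(2*k)) = 1)
y(P) = 1
(y(Q(-1, -3)) + 51)*(-12 + 0) = (1 + 51)*(-12 + 0) = 52*(-12) = -624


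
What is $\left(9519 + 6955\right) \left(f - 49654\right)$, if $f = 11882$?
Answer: $-622255928$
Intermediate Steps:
$\left(9519 + 6955\right) \left(f - 49654\right) = \left(9519 + 6955\right) \left(11882 - 49654\right) = 16474 \left(-37772\right) = -622255928$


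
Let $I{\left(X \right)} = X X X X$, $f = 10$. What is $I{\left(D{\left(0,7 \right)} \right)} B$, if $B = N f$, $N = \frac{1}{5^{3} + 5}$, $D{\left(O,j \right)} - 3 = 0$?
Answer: $\frac{81}{13} \approx 6.2308$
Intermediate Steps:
$D{\left(O,j \right)} = 3$ ($D{\left(O,j \right)} = 3 + 0 = 3$)
$N = \frac{1}{130}$ ($N = \frac{1}{125 + 5} = \frac{1}{130} \approx 0.0076923$)
$I{\left(X \right)} = X^{4}$ ($I{\left(X \right)} = X^{2} X X = X^{3} X = X^{4}$)
$B = \frac{1}{13}$ ($B = \frac{1}{130} \cdot 10 = \frac{1}{13} \approx 0.076923$)
$I{\left(D{\left(0,7 \right)} \right)} B = 3^{4} \cdot \frac{1}{13} = 81 \cdot \frac{1}{13} = \frac{81}{13}$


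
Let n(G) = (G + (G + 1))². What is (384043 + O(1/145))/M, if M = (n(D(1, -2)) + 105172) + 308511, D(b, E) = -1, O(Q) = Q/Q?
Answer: 96011/103421 ≈ 0.92835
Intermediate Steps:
O(Q) = 1
n(G) = (1 + 2*G)² (n(G) = (G + (1 + G))² = (1 + 2*G)²)
M = 413684 (M = ((1 + 2*(-1))² + 105172) + 308511 = ((1 - 2)² + 105172) + 308511 = ((-1)² + 105172) + 308511 = (1 + 105172) + 308511 = 105173 + 308511 = 413684)
(384043 + O(1/145))/M = (384043 + 1)/413684 = 384044*(1/413684) = 96011/103421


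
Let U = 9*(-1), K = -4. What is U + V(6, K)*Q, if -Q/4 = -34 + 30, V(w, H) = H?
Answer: -73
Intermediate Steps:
Q = 16 (Q = -4*(-34 + 30) = -4*(-4) = 16)
U = -9
U + V(6, K)*Q = -9 - 4*16 = -9 - 64 = -73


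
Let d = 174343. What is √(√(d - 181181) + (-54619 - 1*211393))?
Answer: √(-266012 + I*√6838) ≈ 0.08 + 515.76*I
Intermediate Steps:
√(√(d - 181181) + (-54619 - 1*211393)) = √(√(174343 - 181181) + (-54619 - 1*211393)) = √(√(-6838) + (-54619 - 211393)) = √(I*√6838 - 266012) = √(-266012 + I*√6838)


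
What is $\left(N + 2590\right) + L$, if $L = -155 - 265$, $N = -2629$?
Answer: $-459$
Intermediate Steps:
$L = -420$
$\left(N + 2590\right) + L = \left(-2629 + 2590\right) - 420 = -39 - 420 = -459$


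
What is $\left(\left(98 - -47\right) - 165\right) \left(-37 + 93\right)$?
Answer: $-1120$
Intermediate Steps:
$\left(\left(98 - -47\right) - 165\right) \left(-37 + 93\right) = \left(\left(98 + 47\right) - 165\right) 56 = \left(145 - 165\right) 56 = \left(-20\right) 56 = -1120$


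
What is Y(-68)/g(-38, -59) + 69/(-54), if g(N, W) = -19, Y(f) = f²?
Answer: -83669/342 ≈ -244.65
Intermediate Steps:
Y(-68)/g(-38, -59) + 69/(-54) = (-68)²/(-19) + 69/(-54) = 4624*(-1/19) + 69*(-1/54) = -4624/19 - 23/18 = -83669/342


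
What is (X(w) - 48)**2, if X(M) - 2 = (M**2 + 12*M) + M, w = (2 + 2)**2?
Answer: 174724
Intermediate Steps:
w = 16 (w = 4**2 = 16)
X(M) = 2 + M**2 + 13*M (X(M) = 2 + ((M**2 + 12*M) + M) = 2 + (M**2 + 13*M) = 2 + M**2 + 13*M)
(X(w) - 48)**2 = ((2 + 16**2 + 13*16) - 48)**2 = ((2 + 256 + 208) - 48)**2 = (466 - 48)**2 = 418**2 = 174724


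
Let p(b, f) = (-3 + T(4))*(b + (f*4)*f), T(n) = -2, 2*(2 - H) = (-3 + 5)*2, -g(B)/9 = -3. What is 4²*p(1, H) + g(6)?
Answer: -53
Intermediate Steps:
g(B) = 27 (g(B) = -9*(-3) = 27)
H = 0 (H = 2 - (-3 + 5)*2/2 = 2 - 2 = 0)
p(b, f) = -20*f² - 5*b (p(b, f) = (-3 - 2)*(b + (f*4)*f) = -5*(b + (4*f)*f) = -5*(b + 4*f²) = -20*f² - 5*b)
4²*p(1, H) + g(6) = 4²*(-20*0² - 5*1) + 27 = 16*(-20*0 - 5) + 27 = 16*(0 - 5) + 27 = 16*(-5) + 27 = -80 + 27 = -53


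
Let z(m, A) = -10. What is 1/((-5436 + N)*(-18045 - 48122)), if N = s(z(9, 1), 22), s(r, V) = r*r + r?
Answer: 1/353728782 ≈ 2.8270e-9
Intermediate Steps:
s(r, V) = r + r**2 (s(r, V) = r**2 + r = r + r**2)
N = 90 (N = -10*(1 - 10) = -10*(-9) = 90)
1/((-5436 + N)*(-18045 - 48122)) = 1/((-5436 + 90)*(-18045 - 48122)) = 1/(-5346*(-66167)) = 1/353728782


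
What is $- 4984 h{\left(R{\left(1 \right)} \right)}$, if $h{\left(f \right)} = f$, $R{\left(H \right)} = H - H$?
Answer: $0$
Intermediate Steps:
$R{\left(H \right)} = 0$
$- 4984 h{\left(R{\left(1 \right)} \right)} = \left(-4984\right) 0 = 0$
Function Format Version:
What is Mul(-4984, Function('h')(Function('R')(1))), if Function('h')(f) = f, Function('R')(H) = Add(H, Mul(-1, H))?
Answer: 0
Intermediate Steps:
Function('R')(H) = 0
Mul(-4984, Function('h')(Function('R')(1))) = Mul(-4984, 0) = 0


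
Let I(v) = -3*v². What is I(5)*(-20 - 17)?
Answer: 2775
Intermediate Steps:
I(5)*(-20 - 17) = (-3*5²)*(-20 - 17) = -3*25*(-37) = -75*(-37) = 2775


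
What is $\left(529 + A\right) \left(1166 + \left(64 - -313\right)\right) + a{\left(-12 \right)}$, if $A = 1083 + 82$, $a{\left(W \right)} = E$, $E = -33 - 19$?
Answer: $2613790$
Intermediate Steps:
$E = -52$ ($E = -33 - 19 = -52$)
$a{\left(W \right)} = -52$
$A = 1165$
$\left(529 + A\right) \left(1166 + \left(64 - -313\right)\right) + a{\left(-12 \right)} = \left(529 + 1165\right) \left(1166 + \left(64 - -313\right)\right) - 52 = 1694 \left(1166 + \left(64 + 313\right)\right) - 52 = 1694 \left(1166 + 377\right) - 52 = 1694 \cdot 1543 - 52 = 2613842 - 52 = 2613790$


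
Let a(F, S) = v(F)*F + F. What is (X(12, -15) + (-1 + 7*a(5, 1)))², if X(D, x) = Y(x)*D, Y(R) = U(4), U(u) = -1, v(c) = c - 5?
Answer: 484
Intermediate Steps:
v(c) = -5 + c
Y(R) = -1
a(F, S) = F + F*(-5 + F) (a(F, S) = (-5 + F)*F + F = F*(-5 + F) + F = F + F*(-5 + F))
X(D, x) = -D
(X(12, -15) + (-1 + 7*a(5, 1)))² = (-1*12 + (-1 + 7*(5*(-4 + 5))))² = (-12 + (-1 + 7*(5*1)))² = (-12 + (-1 + 7*5))² = (-12 + (-1 + 35))² = (-12 + 34)² = 22² = 484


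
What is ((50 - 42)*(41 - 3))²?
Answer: 92416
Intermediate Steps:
((50 - 42)*(41 - 3))² = (8*38)² = 304² = 92416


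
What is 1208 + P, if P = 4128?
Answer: 5336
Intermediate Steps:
1208 + P = 1208 + 4128 = 5336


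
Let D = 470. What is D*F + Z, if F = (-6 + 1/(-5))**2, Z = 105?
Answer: 90859/5 ≈ 18172.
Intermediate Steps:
F = 961/25 (F = (-6 - 1/5)**2 = (-31/5)**2 = 961/25 ≈ 38.440)
D*F + Z = 470*(961/25) + 105 = 90334/5 + 105 = 90859/5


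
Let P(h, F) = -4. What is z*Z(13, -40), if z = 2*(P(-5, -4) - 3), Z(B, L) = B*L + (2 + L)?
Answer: 7812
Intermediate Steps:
Z(B, L) = 2 + L + B*L
z = -14 (z = 2*(-4 - 3) = 2*(-7) = -14)
z*Z(13, -40) = -14*(2 - 40 + 13*(-40)) = -14*(2 - 40 - 520) = -14*(-558) = 7812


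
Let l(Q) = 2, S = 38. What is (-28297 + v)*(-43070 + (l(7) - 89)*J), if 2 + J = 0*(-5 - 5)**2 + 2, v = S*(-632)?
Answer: 2253120910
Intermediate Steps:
v = -24016 (v = 38*(-632) = -24016)
J = 0 (J = -2 + (0*(-5 - 5)**2 + 2) = -2 + (0*(-10)**2 + 2) = -2 + (0*100 + 2) = -2 + (0 + 2) = -2 + 2 = 0)
(-28297 + v)*(-43070 + (l(7) - 89)*J) = (-28297 - 24016)*(-43070 + (2 - 89)*0) = -52313*(-43070 - 87*0) = -52313*(-43070 + 0) = -52313*(-43070) = 2253120910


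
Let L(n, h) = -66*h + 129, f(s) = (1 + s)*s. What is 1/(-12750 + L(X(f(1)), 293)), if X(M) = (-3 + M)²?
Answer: -1/31959 ≈ -3.1290e-5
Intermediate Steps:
f(s) = s*(1 + s)
L(n, h) = 129 - 66*h
1/(-12750 + L(X(f(1)), 293)) = 1/(-12750 + (129 - 66*293)) = 1/(-12750 + (129 - 19338)) = 1/(-12750 - 19209) = 1/(-31959) = -1/31959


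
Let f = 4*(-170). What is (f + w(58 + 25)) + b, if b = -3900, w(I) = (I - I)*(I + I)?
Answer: -4580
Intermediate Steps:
f = -680
w(I) = 0 (w(I) = 0*(2*I) = 0)
(f + w(58 + 25)) + b = (-680 + 0) - 3900 = -680 - 3900 = -4580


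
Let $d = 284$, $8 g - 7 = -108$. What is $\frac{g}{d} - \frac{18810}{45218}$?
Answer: $- \frac{23651669}{51367648} \approx -0.46044$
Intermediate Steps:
$g = - \frac{101}{8}$ ($g = \frac{7}{8} + \frac{1}{8} \left(-108\right) = \frac{7}{8} - \frac{27}{2} = - \frac{101}{8} \approx -12.625$)
$\frac{g}{d} - \frac{18810}{45218} = - \frac{101}{8 \cdot 284} - \frac{18810}{45218} = \left(- \frac{101}{8}\right) \frac{1}{284} - \frac{9405}{22609} = - \frac{101}{2272} - \frac{9405}{22609} = - \frac{23651669}{51367648}$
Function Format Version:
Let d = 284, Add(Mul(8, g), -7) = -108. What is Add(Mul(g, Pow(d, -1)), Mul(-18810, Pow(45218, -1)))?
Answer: Rational(-23651669, 51367648) ≈ -0.46044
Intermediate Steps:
g = Rational(-101, 8) (g = Add(Rational(7, 8), Mul(Rational(1, 8), -108)) = Add(Rational(7, 8), Rational(-27, 2)) = Rational(-101, 8) ≈ -12.625)
Add(Mul(g, Pow(d, -1)), Mul(-18810, Pow(45218, -1))) = Add(Mul(Rational(-101, 8), Pow(284, -1)), Mul(-18810, Pow(45218, -1))) = Add(Mul(Rational(-101, 8), Rational(1, 284)), Mul(-18810, Rational(1, 45218))) = Add(Rational(-101, 2272), Rational(-9405, 22609)) = Rational(-23651669, 51367648)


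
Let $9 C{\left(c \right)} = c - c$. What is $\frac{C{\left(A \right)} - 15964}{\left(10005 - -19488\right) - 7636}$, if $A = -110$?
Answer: $- \frac{15964}{21857} \approx -0.73038$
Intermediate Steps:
$C{\left(c \right)} = 0$ ($C{\left(c \right)} = \frac{c - c}{9} = \frac{1}{9} \cdot 0 = 0$)
$\frac{C{\left(A \right)} - 15964}{\left(10005 - -19488\right) - 7636} = \frac{0 - 15964}{\left(10005 - -19488\right) - 7636} = - \frac{15964}{\left(10005 + 19488\right) - 7636} = - \frac{15964}{29493 - 7636} = - \frac{15964}{21857}$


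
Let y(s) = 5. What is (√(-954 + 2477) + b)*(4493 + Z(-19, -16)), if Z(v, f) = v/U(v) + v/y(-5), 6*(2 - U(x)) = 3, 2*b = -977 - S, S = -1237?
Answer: 1745848/3 + 67148*√1523/15 ≈ 7.5665e+5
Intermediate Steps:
b = 130 (b = (-977 - 1*(-1237))/2 = (-977 + 1237)/2 = (½)*260 = 130)
U(x) = 3/2 (U(x) = 2 - ⅙*3 = 2 - ½ = 3/2)
Z(v, f) = 13*v/15 (Z(v, f) = v/(3/2) + v/5 = v*(⅔) + v*(⅕) = 2*v/3 + v/5 = 13*v/15)
(√(-954 + 2477) + b)*(4493 + Z(-19, -16)) = (√(-954 + 2477) + 130)*(4493 + (13/15)*(-19)) = (√1523 + 130)*(4493 - 247/15) = (130 + √1523)*(67148/15) = 1745848/3 + 67148*√1523/15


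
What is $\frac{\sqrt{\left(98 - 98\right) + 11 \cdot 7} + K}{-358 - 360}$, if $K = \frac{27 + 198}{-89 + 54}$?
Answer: $\frac{45}{5026} - \frac{\sqrt{77}}{718} \approx -0.003268$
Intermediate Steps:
$K = - \frac{45}{7}$ ($K = \frac{225}{-35} = 225 \left(- \frac{1}{35}\right) = - \frac{45}{7} \approx -6.4286$)
$\frac{\sqrt{\left(98 - 98\right) + 11 \cdot 7} + K}{-358 - 360} = \frac{\sqrt{\left(98 - 98\right) + 11 \cdot 7} - \frac{45}{7}}{-358 - 360} = \frac{\sqrt{0 + 77} - \frac{45}{7}}{-718} = \left(\sqrt{77} - \frac{45}{7}\right) \left(- \frac{1}{718}\right) = \left(- \frac{45}{7} + \sqrt{77}\right) \left(- \frac{1}{718}\right) = \frac{45}{5026} - \frac{\sqrt{77}}{718}$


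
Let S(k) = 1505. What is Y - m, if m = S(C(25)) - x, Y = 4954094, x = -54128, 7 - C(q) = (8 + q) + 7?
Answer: 4898461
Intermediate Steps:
C(q) = -8 - q (C(q) = 7 - ((8 + q) + 7) = 7 - (15 + q) = 7 + (-15 - q) = -8 - q)
m = 55633 (m = 1505 - 1*(-54128) = 1505 + 54128 = 55633)
Y - m = 4954094 - 1*55633 = 4954094 - 55633 = 4898461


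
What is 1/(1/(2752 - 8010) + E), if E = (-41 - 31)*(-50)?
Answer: 5258/18928799 ≈ 0.00027778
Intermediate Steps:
E = 3600 (E = -72*(-50) = 3600)
1/(1/(2752 - 8010) + E) = 1/(1/(2752 - 8010) + 3600) = 1/(1/(-5258) + 3600) = 1/(-1/5258 + 3600) = 1/(18928799/5258) = 5258/18928799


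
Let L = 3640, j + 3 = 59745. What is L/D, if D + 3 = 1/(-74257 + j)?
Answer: -26417300/21773 ≈ -1213.3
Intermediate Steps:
j = 59742 (j = -3 + 59745 = 59742)
D = -43546/14515 (D = -3 + 1/(-74257 + 59742) = -3 + 1/(-14515) = -3 - 1/14515 = -43546/14515 ≈ -3.0001)
L/D = 3640/(-43546/14515) = 3640*(-14515/43546) = -26417300/21773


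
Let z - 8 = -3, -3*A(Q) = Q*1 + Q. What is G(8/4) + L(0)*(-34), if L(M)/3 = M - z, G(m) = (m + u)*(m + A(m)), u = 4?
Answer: 514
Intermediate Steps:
A(Q) = -2*Q/3 (A(Q) = -(Q*1 + Q)/3 = -(Q + Q)/3 = -2*Q/3)
z = 5 (z = 8 - 3 = 5)
G(m) = m*(4 + m)/3 (G(m) = (m + 4)*(m - 2*m/3) = (4 + m)*(m/3) = m*(4 + m)/3)
L(M) = -15 + 3*M (L(M) = 3*(M - 1*5) = 3*(M - 5) = 3*(-5 + M) = -15 + 3*M)
G(8/4) + L(0)*(-34) = (8/4)*(4 + 8/4)/3 + (-15 + 3*0)*(-34) = (8*(¼))*(4 + 8*(¼))/3 + (-15 + 0)*(-34) = (⅓)*2*(4 + 2) - 15*(-34) = (⅓)*2*6 + 510 = 4 + 510 = 514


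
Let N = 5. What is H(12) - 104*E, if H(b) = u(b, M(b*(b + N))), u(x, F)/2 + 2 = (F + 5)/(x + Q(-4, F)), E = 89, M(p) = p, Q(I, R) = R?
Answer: -999871/108 ≈ -9258.1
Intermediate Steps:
u(x, F) = -4 + 2*(5 + F)/(F + x) (u(x, F) = -4 + 2*((F + 5)/(x + F)) = -4 + 2*((5 + F)/(F + x)) = -4 + 2*(5 + F)/(F + x))
H(b) = 2*(5 - 2*b - b*(5 + b))/(b + b*(5 + b)) (H(b) = 2*(5 - b*(b + 5) - 2*b)/(b*(b + 5) + b) = 2*(5 - b*(5 + b) - 2*b)/(b*(5 + b) + b) = 2*(5 - b*(5 + b) - 2*b)/(b + b*(5 + b)) = 2*(5 - 2*b - b*(5 + b))/(b + b*(5 + b)))
H(12) - 104*E = 2*(5 - 1*12² - 7*12)/(12*(6 + 12)) - 104*89 = 2*(1/12)*(5 - 1*144 - 84)/18 - 9256 = 2*(1/12)*(1/18)*(5 - 144 - 84) - 9256 = 2*(1/12)*(1/18)*(-223) - 9256 = -223/108 - 9256 = -999871/108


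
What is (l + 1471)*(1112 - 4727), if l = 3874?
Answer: -19322175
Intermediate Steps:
(l + 1471)*(1112 - 4727) = (3874 + 1471)*(1112 - 4727) = 5345*(-3615) = -19322175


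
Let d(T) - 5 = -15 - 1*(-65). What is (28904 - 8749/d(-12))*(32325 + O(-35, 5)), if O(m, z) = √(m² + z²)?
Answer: 10220977515/11 + 7904855*√2/11 ≈ 9.3020e+8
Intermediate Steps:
d(T) = 55 (d(T) = 5 + (-15 - 1*(-65)) = 5 + (-15 + 65) = 5 + 50 = 55)
(28904 - 8749/d(-12))*(32325 + O(-35, 5)) = (28904 - 8749/55)*(32325 + √((-35)² + 5²)) = (28904 - 8749*1/55)*(32325 + √(1225 + 25)) = (28904 - 8749/55)*(32325 + √1250) = 1580971*(32325 + 25*√2)/55 = 10220977515/11 + 7904855*√2/11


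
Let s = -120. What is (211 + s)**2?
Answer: 8281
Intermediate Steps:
(211 + s)**2 = (211 - 120)**2 = 91**2 = 8281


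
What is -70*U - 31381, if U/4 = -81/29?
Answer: -887369/29 ≈ -30599.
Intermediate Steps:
U = -324/29 (U = 4*(-81/29) = -324/29 ≈ -11.172)
-70*U - 31381 = -70*(-324/29) - 31381 = 22680/29 - 31381 = -887369/29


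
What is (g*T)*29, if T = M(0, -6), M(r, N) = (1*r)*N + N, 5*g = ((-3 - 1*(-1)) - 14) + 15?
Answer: 174/5 ≈ 34.800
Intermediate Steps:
g = -⅕ (g = (((-3 - 1*(-1)) - 14) + 15)/5 = (((-3 + 1) - 14) + 15)/5 = ((-2 - 14) + 15)/5 = (-16 + 15)/5 = (⅕)*(-1) = -⅕ ≈ -0.20000)
M(r, N) = N + N*r (M(r, N) = r*N + N = N*r + N = N + N*r)
T = -6 (T = -6*(1 + 0) = -6*1 = -6)
(g*T)*29 = -⅕*(-6)*29 = (6/5)*29 = 174/5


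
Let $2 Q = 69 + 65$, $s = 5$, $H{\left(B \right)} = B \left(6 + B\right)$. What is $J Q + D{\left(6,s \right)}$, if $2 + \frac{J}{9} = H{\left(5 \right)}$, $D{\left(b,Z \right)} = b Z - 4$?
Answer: $31985$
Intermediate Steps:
$D{\left(b,Z \right)} = -4 + Z b$ ($D{\left(b,Z \right)} = Z b - 4 = -4 + Z b$)
$J = 477$ ($J = -18 + 9 \cdot 5 \left(6 + 5\right) = -18 + 9 \cdot 5 \cdot 11 = -18 + 9 \cdot 55 = -18 + 495 = 477$)
$Q = 67$ ($Q = \frac{69 + 65}{2} = \frac{1}{2} \cdot 134 = 67$)
$J Q + D{\left(6,s \right)} = 477 \cdot 67 + \left(-4 + 5 \cdot 6\right) = 31959 + \left(-4 + 30\right) = 31959 + 26 = 31985$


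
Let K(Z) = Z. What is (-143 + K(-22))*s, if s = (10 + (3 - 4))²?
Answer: -13365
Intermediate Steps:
s = 81 (s = (10 - 1)² = 9² = 81)
(-143 + K(-22))*s = (-143 - 22)*81 = -165*81 = -13365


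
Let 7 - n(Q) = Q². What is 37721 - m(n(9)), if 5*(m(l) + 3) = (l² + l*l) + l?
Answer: 177742/5 ≈ 35548.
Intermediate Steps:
n(Q) = 7 - Q²
m(l) = -3 + l/5 + 2*l²/5 (m(l) = -3 + ((l² + l*l) + l)/5 = -3 + ((l² + l²) + l)/5 = -3 + (2*l² + l)/5 = -3 + (l + 2*l²)/5 = -3 + (l/5 + 2*l²/5) = -3 + l/5 + 2*l²/5)
37721 - m(n(9)) = 37721 - (-3 + (7 - 1*9²)/5 + 2*(7 - 1*9²)²/5) = 37721 - (-3 + (7 - 1*81)/5 + 2*(7 - 1*81)²/5) = 37721 - (-3 + (7 - 81)/5 + 2*(7 - 81)²/5) = 37721 - (-3 + (⅕)*(-74) + (⅖)*(-74)²) = 37721 - (-3 - 74/5 + (⅖)*5476) = 37721 - (-3 - 74/5 + 10952/5) = 37721 - 1*10863/5 = 37721 - 10863/5 = 177742/5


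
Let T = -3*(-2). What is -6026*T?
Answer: -36156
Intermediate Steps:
T = 6
-6026*T = -6026*6 = -36156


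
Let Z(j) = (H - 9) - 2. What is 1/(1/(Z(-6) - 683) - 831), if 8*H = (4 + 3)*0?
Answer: -694/576715 ≈ -0.0012034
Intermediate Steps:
H = 0 (H = ((4 + 3)*0)/8 = (7*0)/8 = (1/8)*0 = 0)
Z(j) = -11 (Z(j) = (0 - 9) - 2 = -9 - 2 = -11)
1/(1/(Z(-6) - 683) - 831) = 1/(1/(-11 - 683) - 831) = 1/(1/(-694) - 831) = 1/(-1/694 - 831) = 1/(-576715/694) = -694/576715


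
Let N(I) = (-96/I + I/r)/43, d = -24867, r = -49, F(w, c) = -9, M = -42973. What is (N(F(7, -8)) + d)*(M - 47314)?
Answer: 14191555518344/6321 ≈ 2.2451e+9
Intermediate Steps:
N(I) = -96/(43*I) - I/2107 (N(I) = (-96/I + I/(-49))/43 = (-96/I + I*(-1/49))*(1/43) = (-96/I - I/49)*(1/43) = -96/(43*I) - I/2107)
(N(F(7, -8)) + d)*(M - 47314) = ((1/2107)*(-4704 - 1*(-9)²)/(-9) - 24867)*(-42973 - 47314) = ((1/2107)*(-⅑)*(-4704 - 1*81) - 24867)*(-90287) = ((1/2107)*(-⅑)*(-4704 - 81) - 24867)*(-90287) = ((1/2107)*(-⅑)*(-4785) - 24867)*(-90287) = (1595/6321 - 24867)*(-90287) = -157182712/6321*(-90287) = 14191555518344/6321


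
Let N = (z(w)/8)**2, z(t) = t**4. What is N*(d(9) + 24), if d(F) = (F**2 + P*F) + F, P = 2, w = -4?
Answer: 135168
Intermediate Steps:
d(F) = F**2 + 3*F (d(F) = (F**2 + 2*F) + F = F**2 + 3*F)
N = 1024 (N = ((-4)**4/8)**2 = (256*(1/8))**2 = 32**2 = 1024)
N*(d(9) + 24) = 1024*(9*(3 + 9) + 24) = 1024*(9*12 + 24) = 1024*(108 + 24) = 1024*132 = 135168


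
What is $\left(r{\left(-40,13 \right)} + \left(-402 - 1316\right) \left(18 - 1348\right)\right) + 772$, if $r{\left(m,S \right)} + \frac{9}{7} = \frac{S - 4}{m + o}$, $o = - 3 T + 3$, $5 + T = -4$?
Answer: $\frac{159999687}{70} \approx 2.2857 \cdot 10^{6}$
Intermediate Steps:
$T = -9$ ($T = -5 - 4 = -9$)
$o = 30$ ($o = \left(-3\right) \left(-9\right) + 3 = 27 + 3 = 30$)
$r{\left(m,S \right)} = - \frac{9}{7} + \frac{-4 + S}{30 + m}$ ($r{\left(m,S \right)} = - \frac{9}{7} + \frac{S - 4}{m + 30} = - \frac{9}{7} + \frac{-4 + S}{30 + m}$)
$\left(r{\left(-40,13 \right)} + \left(-402 - 1316\right) \left(18 - 1348\right)\right) + 772 = \left(\frac{-298 - -360 + 7 \cdot 13}{7 \left(30 - 40\right)} + \left(-402 - 1316\right) \left(18 - 1348\right)\right) + 772 = \left(\frac{-298 + 360 + 91}{7 \left(-10\right)} - -2284940\right) + 772 = \left(\frac{1}{7} \left(- \frac{1}{10}\right) 153 + 2284940\right) + 772 = \left(- \frac{153}{70} + 2284940\right) + 772 = \frac{159945647}{70} + 772 = \frac{159999687}{70}$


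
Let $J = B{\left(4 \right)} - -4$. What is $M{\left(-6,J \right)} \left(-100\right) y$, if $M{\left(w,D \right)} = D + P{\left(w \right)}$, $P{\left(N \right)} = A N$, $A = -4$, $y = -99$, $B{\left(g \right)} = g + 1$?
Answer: $326700$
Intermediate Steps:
$B{\left(g \right)} = 1 + g$
$P{\left(N \right)} = - 4 N$
$J = 9$ ($J = \left(1 + 4\right) - -4 = 5 + 4 = 9$)
$M{\left(w,D \right)} = D - 4 w$
$M{\left(-6,J \right)} \left(-100\right) y = \left(9 - -24\right) \left(-100\right) \left(-99\right) = \left(9 + 24\right) \left(-100\right) \left(-99\right) = 33 \left(-100\right) \left(-99\right) = \left(-3300\right) \left(-99\right) = 326700$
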